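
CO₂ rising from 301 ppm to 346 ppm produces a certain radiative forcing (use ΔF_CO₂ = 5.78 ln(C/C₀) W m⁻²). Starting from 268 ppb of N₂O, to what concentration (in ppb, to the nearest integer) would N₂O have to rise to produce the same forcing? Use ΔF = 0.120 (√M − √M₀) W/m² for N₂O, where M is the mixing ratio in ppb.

M ≈ 533 ppb

CO₂ forcing: 5.78 × ln(346/301) = 5.78 × 0.139329 = 0.80532 W/m².
Set 0.120(√M − √268) = 0.80532: √M = 0.80532/0.120 + √268 = 6.7110 + 16.3707 = 23.0817.
M = (23.0817)² = 532.76 ppb.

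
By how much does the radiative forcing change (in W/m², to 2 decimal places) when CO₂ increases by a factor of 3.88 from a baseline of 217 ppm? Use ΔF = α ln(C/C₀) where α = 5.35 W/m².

ΔF = 7.25 W/m²

ΔF = 5.35 × ln(3.88) = 5.35 × 1.35584 = 7.2537 W/m².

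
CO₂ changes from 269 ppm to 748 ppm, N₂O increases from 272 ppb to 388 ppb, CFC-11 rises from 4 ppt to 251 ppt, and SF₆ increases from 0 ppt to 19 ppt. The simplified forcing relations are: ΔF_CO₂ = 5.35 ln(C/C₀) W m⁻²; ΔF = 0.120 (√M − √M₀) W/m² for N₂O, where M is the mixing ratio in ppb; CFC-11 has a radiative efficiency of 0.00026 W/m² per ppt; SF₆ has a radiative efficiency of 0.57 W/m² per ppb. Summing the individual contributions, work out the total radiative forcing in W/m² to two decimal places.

ΔF = 5.93 W/m²

CO₂: 5.35 × ln(748/269) = 5.35 × ln(2.78067) = 5.35 × 1.02269 = 5.4714 W/m².
N₂O: 0.120 × (√388 − √272) = 0.120 × (19.6977 − 16.4924) = 0.120 × 3.2053 = 0.3846 W/m².
CFC-11: ΔF = 0.00026 × (251 − 4) = 0.00026 × 247 = 0.0642 W/m².
SF₆: Δ = 19 − 0 = 19 ppt = 0.019 ppb; ΔF = 0.57 × 0.019 = 0.0108 W/m².
Total ΔF = 5.4714 + 0.3846 + 0.0642 + 0.0108 = 5.9310 W/m².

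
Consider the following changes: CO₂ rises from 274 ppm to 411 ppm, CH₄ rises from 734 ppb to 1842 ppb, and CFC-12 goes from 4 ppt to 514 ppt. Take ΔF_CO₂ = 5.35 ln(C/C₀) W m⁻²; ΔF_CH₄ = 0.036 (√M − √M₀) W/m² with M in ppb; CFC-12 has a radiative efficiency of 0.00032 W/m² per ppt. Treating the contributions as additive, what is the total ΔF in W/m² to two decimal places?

CO₂: 5.35 × ln(411/274) = 5.35 × ln(1.50000) = 5.35 × 0.40547 = 2.1693 W/m².
CH₄: 0.036 × (√1842 − √734) = 0.036 × (42.9185 − 27.0924) = 0.036 × 15.8261 = 0.5697 W/m².
CFC-12: ΔF = 0.00032 × (514 − 4) = 0.00032 × 510 = 0.1632 W/m².
Total ΔF = 2.1693 + 0.5697 + 0.1632 = 2.9022 W/m².

ΔF = 2.90 W/m²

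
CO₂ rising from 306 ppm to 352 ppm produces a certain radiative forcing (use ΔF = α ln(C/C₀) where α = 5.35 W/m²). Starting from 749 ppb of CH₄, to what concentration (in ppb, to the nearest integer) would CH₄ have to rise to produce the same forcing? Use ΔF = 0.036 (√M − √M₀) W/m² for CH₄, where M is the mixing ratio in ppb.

CO₂ forcing: 5.35 × ln(352/306) = 5.35 × 0.140046 = 0.74925 W/m².
Set 0.036(√M − √749) = 0.74925: √M = 0.74925/0.036 + √749 = 20.8125 + 27.3679 = 48.1804.
M = (48.1804)² = 2321.35 ppb.

M ≈ 2321 ppb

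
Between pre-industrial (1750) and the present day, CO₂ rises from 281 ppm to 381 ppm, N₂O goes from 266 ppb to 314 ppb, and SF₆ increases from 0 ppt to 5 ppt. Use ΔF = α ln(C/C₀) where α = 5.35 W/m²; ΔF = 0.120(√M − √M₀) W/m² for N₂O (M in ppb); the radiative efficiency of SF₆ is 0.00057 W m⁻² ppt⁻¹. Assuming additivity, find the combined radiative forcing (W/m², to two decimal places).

ΔF = 1.80 W/m²

CO₂: 5.35 × ln(381/281) = 5.35 × ln(1.35587) = 5.35 × 0.30444 = 1.6288 W/m².
N₂O: 0.120 × (√314 − √266) = 0.120 × (17.7200 − 16.3095) = 0.120 × 1.4105 = 0.1693 W/m².
SF₆: ΔF = 0.00057 × (5 − 0) = 0.00057 × 5 = 0.0029 W/m².
Total ΔF = 1.6288 + 0.1693 + 0.0029 = 1.8010 W/m².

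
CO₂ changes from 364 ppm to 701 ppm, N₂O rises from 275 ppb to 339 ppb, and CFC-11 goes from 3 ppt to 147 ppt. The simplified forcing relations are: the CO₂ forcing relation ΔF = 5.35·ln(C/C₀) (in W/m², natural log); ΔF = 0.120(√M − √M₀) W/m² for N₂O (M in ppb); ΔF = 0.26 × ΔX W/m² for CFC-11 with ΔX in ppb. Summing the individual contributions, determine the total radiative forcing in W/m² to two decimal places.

CO₂: 5.35 × ln(701/364) = 5.35 × ln(1.92582) = 5.35 × 0.65535 = 3.5061 W/m².
N₂O: 0.120 × (√339 − √275) = 0.120 × (18.4120 − 16.5831) = 0.120 × 1.8289 = 0.2195 W/m².
CFC-11: Δ = 147 − 3 = 144 ppt = 0.144 ppb; ΔF = 0.26 × 0.144 = 0.0374 W/m².
Total ΔF = 3.5061 + 0.2195 + 0.0374 = 3.7630 W/m².

ΔF = 3.76 W/m²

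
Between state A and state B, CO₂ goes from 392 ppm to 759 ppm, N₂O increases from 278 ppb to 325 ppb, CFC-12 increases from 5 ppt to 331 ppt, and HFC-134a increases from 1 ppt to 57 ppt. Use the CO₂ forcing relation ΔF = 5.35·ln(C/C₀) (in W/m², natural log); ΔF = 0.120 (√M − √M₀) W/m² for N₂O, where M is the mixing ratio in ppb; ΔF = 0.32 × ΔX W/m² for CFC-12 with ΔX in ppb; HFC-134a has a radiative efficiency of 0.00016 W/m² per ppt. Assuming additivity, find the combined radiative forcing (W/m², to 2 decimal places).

CO₂: 5.35 × ln(759/392) = 5.35 × ln(1.93622) = 5.35 × 0.66074 = 3.5350 W/m².
N₂O: 0.120 × (√325 − √278) = 0.120 × (18.0278 − 16.6733) = 0.120 × 1.3545 = 0.1625 W/m².
CFC-12: Δ = 331 − 5 = 326 ppt = 0.326 ppb; ΔF = 0.32 × 0.326 = 0.1043 W/m².
HFC-134a: ΔF = 0.00016 × (57 − 1) = 0.00016 × 56 = 0.0090 W/m².
Total ΔF = 3.5350 + 0.1625 + 0.1043 + 0.0090 = 3.8108 W/m².

ΔF = 3.81 W/m²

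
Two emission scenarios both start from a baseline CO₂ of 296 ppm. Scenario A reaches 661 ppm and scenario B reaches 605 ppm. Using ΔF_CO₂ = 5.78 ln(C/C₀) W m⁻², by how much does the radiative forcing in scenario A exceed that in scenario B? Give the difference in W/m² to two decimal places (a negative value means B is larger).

ΔF_A − ΔF_B = 0.51 W/m²

ΔF_A = 5.78 ln(661/296) = 5.78 × 0.80339 = 4.6436 W/m².
ΔF_B = 5.78 ln(605/296) = 5.78 × 0.71487 = 4.1319 W/m².
Difference: 4.6436 − 4.1319 = 0.5117 W/m².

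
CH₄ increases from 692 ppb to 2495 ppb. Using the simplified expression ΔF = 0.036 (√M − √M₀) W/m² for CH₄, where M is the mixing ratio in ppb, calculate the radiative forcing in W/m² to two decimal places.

CH₄: 0.036 × (√2495 − √692) = 0.036 × (49.9500 − 26.3059) = 0.036 × 23.6441 = 0.8512 W/m².

ΔF = 0.85 W/m²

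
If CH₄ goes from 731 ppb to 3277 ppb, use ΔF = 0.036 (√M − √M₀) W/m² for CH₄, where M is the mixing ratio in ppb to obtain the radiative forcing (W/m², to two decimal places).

CH₄: 0.036 × (√3277 − √731) = 0.036 × (57.2451 − 27.0370) = 0.036 × 30.2081 = 1.0875 W/m².

ΔF = 1.09 W/m²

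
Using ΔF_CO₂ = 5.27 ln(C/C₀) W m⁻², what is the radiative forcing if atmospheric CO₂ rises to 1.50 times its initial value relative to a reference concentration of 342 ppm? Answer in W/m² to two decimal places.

ΔF = 5.27 × ln(1.50) = 5.27 × 0.40547 = 2.1368 W/m².

ΔF = 2.14 W/m²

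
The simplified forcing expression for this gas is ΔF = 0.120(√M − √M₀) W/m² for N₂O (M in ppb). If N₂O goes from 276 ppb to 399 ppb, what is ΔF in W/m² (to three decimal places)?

N₂O: 0.120 × (√399 − √276) = 0.120 × (19.9750 − 16.6132) = 0.120 × 3.3618 = 0.4034 W/m².

ΔF = 0.403 W/m²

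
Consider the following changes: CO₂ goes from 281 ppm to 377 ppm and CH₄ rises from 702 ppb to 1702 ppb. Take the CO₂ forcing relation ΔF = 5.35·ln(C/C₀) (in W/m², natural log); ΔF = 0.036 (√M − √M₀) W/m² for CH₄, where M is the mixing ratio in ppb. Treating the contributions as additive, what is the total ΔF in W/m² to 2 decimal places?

CO₂: 5.35 × ln(377/281) = 5.35 × ln(1.34164) = 5.35 × 0.29389 = 1.5723 W/m².
CH₄: 0.036 × (√1702 − √702) = 0.036 × (41.2553 − 26.4953) = 0.036 × 14.7600 = 0.5314 W/m².
Total ΔF = 1.5723 + 0.5314 = 2.1037 W/m².

ΔF = 2.10 W/m²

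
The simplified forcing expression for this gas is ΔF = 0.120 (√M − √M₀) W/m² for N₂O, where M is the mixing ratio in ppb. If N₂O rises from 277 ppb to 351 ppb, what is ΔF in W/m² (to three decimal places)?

ΔF = 0.251 W/m²

N₂O: 0.120 × (√351 − √277) = 0.120 × (18.7350 − 16.6433) = 0.120 × 2.0917 = 0.2510 W/m².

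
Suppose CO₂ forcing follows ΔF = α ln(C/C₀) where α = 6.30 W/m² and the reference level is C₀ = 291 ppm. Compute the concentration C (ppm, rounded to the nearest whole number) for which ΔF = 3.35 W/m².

C ≈ 495 ppm

Set 6.30 ln(C/291) = 3.35, so ln(C/291) = 3.35/6.30 = 0.53175.
Then C/291 = e^0.53175 = 1.70191, giving C = 291 × 1.70191 = 495.26 ppm.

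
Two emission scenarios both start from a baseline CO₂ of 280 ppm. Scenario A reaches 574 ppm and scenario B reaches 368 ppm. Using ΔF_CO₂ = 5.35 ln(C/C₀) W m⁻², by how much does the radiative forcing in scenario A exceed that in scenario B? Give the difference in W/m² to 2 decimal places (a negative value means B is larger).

ΔF_A = 5.35 ln(574/280) = 5.35 × 0.71784 = 3.8404 W/m².
ΔF_B = 5.35 ln(368/280) = 5.35 × 0.27329 = 1.4621 W/m².
Difference: 3.8404 − 1.4621 = 2.3783 W/m².
(Equivalently, ΔF_A − ΔF_B = 5.35 ln(574/368) = 5.35 × 0.44455 = 2.3783 W/m².)

ΔF_A − ΔF_B = 2.38 W/m²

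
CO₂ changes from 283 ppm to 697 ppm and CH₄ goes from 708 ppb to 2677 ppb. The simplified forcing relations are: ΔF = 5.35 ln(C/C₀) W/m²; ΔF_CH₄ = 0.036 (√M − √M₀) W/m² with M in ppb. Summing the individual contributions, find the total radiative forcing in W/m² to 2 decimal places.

ΔF = 5.73 W/m²

CO₂: 5.35 × ln(697/283) = 5.35 × ln(2.46290) = 5.35 × 0.90134 = 4.8222 W/m².
CH₄: 0.036 × (√2677 − √708) = 0.036 × (51.7397 − 26.6083) = 0.036 × 25.1314 = 0.9047 W/m².
Total ΔF = 4.8222 + 0.9047 = 5.7269 W/m².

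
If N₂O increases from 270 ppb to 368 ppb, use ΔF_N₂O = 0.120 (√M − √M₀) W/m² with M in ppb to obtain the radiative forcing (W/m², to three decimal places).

ΔF = 0.330 W/m²

N₂O: 0.120 × (√368 − √270) = 0.120 × (19.1833 − 16.4317) = 0.120 × 2.7516 = 0.3302 W/m².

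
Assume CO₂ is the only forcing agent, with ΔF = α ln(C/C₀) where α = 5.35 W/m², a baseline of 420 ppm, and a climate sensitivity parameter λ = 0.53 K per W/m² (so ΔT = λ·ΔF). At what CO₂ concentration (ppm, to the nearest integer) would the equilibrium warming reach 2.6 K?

C ≈ 1051 ppm

Required forcing: ΔF = ΔT/λ = 2.6/0.53 = 4.9057 W/m².
Then ln(C/420) = ΔF/5.35 = 4.9057/5.35 = 0.91695.
So C = 420 × e^0.91695 = 420 × 2.50165 = 1050.69 ppm.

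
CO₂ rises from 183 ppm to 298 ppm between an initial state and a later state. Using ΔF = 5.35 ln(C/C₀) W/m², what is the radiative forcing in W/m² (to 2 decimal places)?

CO₂: 5.35 × ln(298/183) = 5.35 × ln(1.62842) = 5.35 × 0.48761 = 2.6087 W/m².

ΔF = 2.61 W/m²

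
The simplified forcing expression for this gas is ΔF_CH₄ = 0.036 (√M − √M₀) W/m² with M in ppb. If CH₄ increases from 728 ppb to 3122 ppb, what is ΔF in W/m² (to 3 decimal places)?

CH₄: 0.036 × (√3122 − √728) = 0.036 × (55.8749 − 26.9815) = 0.036 × 28.8934 = 1.0402 W/m².

ΔF = 1.040 W/m²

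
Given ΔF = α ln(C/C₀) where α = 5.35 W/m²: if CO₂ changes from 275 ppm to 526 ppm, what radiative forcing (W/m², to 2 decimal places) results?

CO₂ absorption bands are partially saturated, so forcing scales with the logarithm of the concentration ratio.
CO₂: 5.35 × ln(526/275) = 5.35 × ln(1.91273) = 5.35 × 0.64853 = 3.4696 W/m².

ΔF = 3.47 W/m²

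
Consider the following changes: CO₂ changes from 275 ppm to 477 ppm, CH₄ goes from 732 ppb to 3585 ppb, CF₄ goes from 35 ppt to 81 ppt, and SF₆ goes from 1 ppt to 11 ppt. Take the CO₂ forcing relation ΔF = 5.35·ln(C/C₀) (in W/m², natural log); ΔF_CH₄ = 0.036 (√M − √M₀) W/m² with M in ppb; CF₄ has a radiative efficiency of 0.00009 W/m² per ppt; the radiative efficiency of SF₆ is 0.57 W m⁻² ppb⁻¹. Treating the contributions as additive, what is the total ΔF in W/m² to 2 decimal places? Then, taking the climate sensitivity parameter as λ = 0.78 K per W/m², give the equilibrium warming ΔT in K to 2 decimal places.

ΔF = 4.14 W/m²; ΔT = 3.23 K

CO₂: 5.35 × ln(477/275) = 5.35 × ln(1.73455) = 5.35 × 0.55075 = 2.9465 W/m².
CH₄: 0.036 × (√3585 − √732) = 0.036 × (59.8749 − 27.0555) = 0.036 × 32.8194 = 1.1815 W/m².
CF₄: ΔF = 0.00009 × (81 − 35) = 0.00009 × 46 = 0.0041 W/m².
SF₆: Δ = 11 − 1 = 10 ppt = 0.010 ppb; ΔF = 0.57 × 0.010 = 0.0057 W/m².
Total ΔF = 2.9465 + 1.1815 + 0.0041 + 0.0057 = 4.1378 W/m².
ΔT = λ ΔF = 0.78 × 4.14 = 3.2292 K.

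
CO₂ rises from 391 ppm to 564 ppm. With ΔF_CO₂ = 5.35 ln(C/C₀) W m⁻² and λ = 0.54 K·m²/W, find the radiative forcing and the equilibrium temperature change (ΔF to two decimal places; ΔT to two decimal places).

ΔF = 1.96 W/m²; ΔT = 1.06 K

CO₂: 5.35 × ln(564/391) = 5.35 × ln(1.44246) = 5.35 × 0.36635 = 1.9600 W/m².
ΔT = λ ΔF = 0.54 × 1.96 = 1.0584 K.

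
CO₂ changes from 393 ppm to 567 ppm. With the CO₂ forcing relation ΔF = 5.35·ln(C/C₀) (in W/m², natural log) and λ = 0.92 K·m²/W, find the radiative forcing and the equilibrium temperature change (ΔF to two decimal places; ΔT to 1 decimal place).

CO₂: 5.35 × ln(567/393) = 5.35 × ln(1.44275) = 5.35 × 0.36655 = 1.9610 W/m².
ΔT = λ ΔF = 0.92 × 1.96 = 1.8032 K.

ΔF = 1.96 W/m²; ΔT = 1.8 K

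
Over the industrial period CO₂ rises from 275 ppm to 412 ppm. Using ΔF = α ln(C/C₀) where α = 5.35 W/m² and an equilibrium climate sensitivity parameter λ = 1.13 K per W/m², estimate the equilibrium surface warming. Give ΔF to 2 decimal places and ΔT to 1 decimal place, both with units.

ΔF = 2.16 W/m²; ΔT = 2.4 K

CO₂: 5.35 × ln(412/275) = 5.35 × ln(1.49818) = 5.35 × 0.40425 = 2.1627 W/m².
ΔT = λ ΔF = 1.13 × 2.16 = 2.4408 K.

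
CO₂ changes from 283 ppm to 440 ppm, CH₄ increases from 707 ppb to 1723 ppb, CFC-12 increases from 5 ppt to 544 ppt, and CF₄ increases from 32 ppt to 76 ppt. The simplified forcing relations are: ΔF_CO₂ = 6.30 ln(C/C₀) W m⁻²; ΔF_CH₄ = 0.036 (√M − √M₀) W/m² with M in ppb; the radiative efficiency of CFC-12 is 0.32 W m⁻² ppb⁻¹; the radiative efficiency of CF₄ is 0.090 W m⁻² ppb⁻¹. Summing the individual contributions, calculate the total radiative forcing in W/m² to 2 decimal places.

CO₂: 6.30 × ln(440/283) = 6.30 × ln(1.55477) = 6.30 × 0.44133 = 2.7804 W/m².
CH₄: 0.036 × (√1723 − √707) = 0.036 × (41.5090 − 26.5895) = 0.036 × 14.9195 = 0.5371 W/m².
CFC-12: Δ = 544 − 5 = 539 ppt = 0.539 ppb; ΔF = 0.32 × 0.539 = 0.1725 W/m².
CF₄: Δ = 76 − 32 = 44 ppt = 0.044 ppb; ΔF = 0.090 × 0.044 = 0.0040 W/m².
Total ΔF = 2.7804 + 0.5371 + 0.1725 + 0.0040 = 3.4940 W/m².

ΔF = 3.49 W/m²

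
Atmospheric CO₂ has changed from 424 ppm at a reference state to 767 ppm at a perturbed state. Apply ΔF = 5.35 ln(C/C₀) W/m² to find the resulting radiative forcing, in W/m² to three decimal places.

ΔF = 3.171 W/m²

CO₂: 5.35 × ln(767/424) = 5.35 × ln(1.80896) = 5.35 × 0.59275 = 3.1712 W/m².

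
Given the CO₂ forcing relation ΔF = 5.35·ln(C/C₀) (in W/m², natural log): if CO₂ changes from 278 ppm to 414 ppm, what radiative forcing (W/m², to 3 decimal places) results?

ΔF = 2.131 W/m²

CO₂ absorption bands are partially saturated, so forcing scales with the logarithm of the concentration ratio.
CO₂: 5.35 × ln(414/278) = 5.35 × ln(1.48921) = 5.35 × 0.39825 = 2.1306 W/m².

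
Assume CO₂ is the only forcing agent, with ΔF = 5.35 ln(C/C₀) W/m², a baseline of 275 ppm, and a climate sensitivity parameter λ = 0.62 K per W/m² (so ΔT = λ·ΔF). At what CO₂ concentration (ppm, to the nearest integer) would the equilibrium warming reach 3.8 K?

C ≈ 865 ppm

Required forcing: ΔF = ΔT/λ = 3.8/0.62 = 6.1290 W/m².
Then ln(C/275) = ΔF/5.35 = 6.1290/5.35 = 1.14561.
So C = 275 × e^1.14561 = 275 × 3.14436 = 864.70 ppm.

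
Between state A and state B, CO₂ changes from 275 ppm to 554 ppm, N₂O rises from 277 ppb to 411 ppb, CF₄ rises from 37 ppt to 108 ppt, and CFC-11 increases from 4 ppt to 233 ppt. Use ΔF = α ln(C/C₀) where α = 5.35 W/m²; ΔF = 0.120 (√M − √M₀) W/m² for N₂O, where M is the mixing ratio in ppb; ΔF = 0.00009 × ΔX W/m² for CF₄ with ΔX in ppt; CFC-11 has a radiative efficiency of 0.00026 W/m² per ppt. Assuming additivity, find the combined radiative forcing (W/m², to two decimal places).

ΔF = 4.25 W/m²

CO₂: 5.35 × ln(554/275) = 5.35 × ln(2.01455) = 5.35 × 0.70040 = 3.7471 W/m².
N₂O: 0.120 × (√411 − √277) = 0.120 × (20.2731 − 16.6433) = 0.120 × 3.6298 = 0.4356 W/m².
CF₄: ΔF = 0.00009 × (108 − 37) = 0.00009 × 71 = 0.0064 W/m².
CFC-11: ΔF = 0.00026 × (233 − 4) = 0.00026 × 229 = 0.0595 W/m².
Total ΔF = 3.7471 + 0.4356 + 0.0064 + 0.0595 = 4.2486 W/m².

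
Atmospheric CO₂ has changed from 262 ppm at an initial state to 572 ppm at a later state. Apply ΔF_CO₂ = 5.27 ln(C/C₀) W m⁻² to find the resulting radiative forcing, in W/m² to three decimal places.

ΔF = 4.115 W/m²

CO₂: 5.27 × ln(572/262) = 5.27 × ln(2.18321) = 5.27 × 0.78080 = 4.1148 W/m².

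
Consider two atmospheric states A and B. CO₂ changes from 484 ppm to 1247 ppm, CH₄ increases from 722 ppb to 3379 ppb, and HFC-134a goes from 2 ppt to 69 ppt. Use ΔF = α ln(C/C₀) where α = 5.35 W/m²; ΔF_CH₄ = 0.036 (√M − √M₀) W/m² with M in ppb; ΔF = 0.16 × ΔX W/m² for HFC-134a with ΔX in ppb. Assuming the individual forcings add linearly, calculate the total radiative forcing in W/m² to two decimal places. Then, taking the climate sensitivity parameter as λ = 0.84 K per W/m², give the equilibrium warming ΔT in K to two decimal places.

CO₂: 5.35 × ln(1247/484) = 5.35 × ln(2.57645) = 5.35 × 0.94641 = 5.0633 W/m².
CH₄: 0.036 × (√3379 − √722) = 0.036 × (58.1292 − 26.8701) = 0.036 × 31.2591 = 1.1253 W/m².
HFC-134a: Δ = 69 − 2 = 67 ppt = 0.067 ppb; ΔF = 0.16 × 0.067 = 0.0107 W/m².
Total ΔF = 5.0633 + 1.1253 + 0.0107 = 6.1993 W/m².
ΔT = λ ΔF = 0.84 × 6.20 = 5.2080 K.

ΔF = 6.20 W/m²; ΔT = 5.21 K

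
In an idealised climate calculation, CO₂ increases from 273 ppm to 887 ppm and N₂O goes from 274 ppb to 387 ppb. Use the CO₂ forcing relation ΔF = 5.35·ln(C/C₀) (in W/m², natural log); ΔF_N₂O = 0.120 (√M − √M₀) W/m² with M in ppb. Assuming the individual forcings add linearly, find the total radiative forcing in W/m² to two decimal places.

CO₂: 5.35 × ln(887/273) = 5.35 × ln(3.24908) = 5.35 × 1.17837 = 6.3043 W/m².
N₂O: 0.120 × (√387 − √274) = 0.120 × (19.6723 − 16.5529) = 0.120 × 3.1194 = 0.3743 W/m².
Total ΔF = 6.3043 + 0.3743 = 6.6786 W/m².

ΔF = 6.68 W/m²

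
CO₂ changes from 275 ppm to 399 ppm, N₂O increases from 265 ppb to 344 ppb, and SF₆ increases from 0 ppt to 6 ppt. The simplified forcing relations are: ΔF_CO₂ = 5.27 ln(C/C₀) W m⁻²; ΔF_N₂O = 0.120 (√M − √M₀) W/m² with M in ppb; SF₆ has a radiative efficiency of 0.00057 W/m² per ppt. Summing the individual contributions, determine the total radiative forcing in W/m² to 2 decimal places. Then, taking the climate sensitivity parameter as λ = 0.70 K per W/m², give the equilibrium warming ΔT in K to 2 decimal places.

CO₂: 5.27 × ln(399/275) = 5.27 × ln(1.45091) = 5.27 × 0.37219 = 1.9614 W/m².
N₂O: 0.120 × (√344 − √265) = 0.120 × (18.5472 − 16.2788) = 0.120 × 2.2684 = 0.2722 W/m².
SF₆: ΔF = 0.00057 × (6 − 0) = 0.00057 × 6 = 0.0034 W/m².
Total ΔF = 1.9614 + 0.2722 + 0.0034 = 2.2370 W/m².
ΔT = λ ΔF = 0.70 × 2.24 = 1.5680 K.

ΔF = 2.24 W/m²; ΔT = 1.57 K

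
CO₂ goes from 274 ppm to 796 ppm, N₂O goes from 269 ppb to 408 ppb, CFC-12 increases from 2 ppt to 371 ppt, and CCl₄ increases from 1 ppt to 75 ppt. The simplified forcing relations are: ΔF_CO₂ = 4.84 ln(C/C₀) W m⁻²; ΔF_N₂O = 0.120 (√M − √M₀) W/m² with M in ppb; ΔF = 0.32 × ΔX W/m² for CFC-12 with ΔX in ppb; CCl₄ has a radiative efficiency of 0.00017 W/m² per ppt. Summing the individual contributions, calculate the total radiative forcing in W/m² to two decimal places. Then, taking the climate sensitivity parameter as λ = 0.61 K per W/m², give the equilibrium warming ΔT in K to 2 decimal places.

CO₂: 4.84 × ln(796/274) = 4.84 × ln(2.90511) = 4.84 × 1.06647 = 5.1617 W/m².
N₂O: 0.120 × (√408 − √269) = 0.120 × (20.1990 − 16.4012) = 0.120 × 3.7978 = 0.4557 W/m².
CFC-12: Δ = 371 − 2 = 369 ppt = 0.369 ppb; ΔF = 0.32 × 0.369 = 0.1181 W/m².
CCl₄: ΔF = 0.00017 × (75 − 1) = 0.00017 × 74 = 0.0126 W/m².
Total ΔF = 5.1617 + 0.4557 + 0.1181 + 0.0126 = 5.7481 W/m².
ΔT = λ ΔF = 0.61 × 5.75 = 3.5075 K.

ΔF = 5.75 W/m²; ΔT = 3.51 K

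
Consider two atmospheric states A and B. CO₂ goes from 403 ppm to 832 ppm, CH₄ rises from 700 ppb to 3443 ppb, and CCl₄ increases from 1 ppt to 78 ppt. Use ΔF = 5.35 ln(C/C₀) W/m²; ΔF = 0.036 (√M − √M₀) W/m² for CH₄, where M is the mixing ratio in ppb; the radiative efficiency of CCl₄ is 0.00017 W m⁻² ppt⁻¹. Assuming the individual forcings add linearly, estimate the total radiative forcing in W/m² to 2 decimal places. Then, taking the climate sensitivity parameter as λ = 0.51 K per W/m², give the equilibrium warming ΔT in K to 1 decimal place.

ΔF = 5.05 W/m²; ΔT = 2.6 K

CO₂: 5.35 × ln(832/403) = 5.35 × ln(2.06452) = 5.35 × 0.72490 = 3.8782 W/m².
CH₄: 0.036 × (√3443 − √700) = 0.036 × (58.6771 − 26.4575) = 0.036 × 32.2196 = 1.1599 W/m².
CCl₄: ΔF = 0.00017 × (78 − 1) = 0.00017 × 77 = 0.0131 W/m².
Total ΔF = 3.8782 + 1.1599 + 0.0131 = 5.0512 W/m².
ΔT = λ ΔF = 0.51 × 5.05 = 2.5755 K.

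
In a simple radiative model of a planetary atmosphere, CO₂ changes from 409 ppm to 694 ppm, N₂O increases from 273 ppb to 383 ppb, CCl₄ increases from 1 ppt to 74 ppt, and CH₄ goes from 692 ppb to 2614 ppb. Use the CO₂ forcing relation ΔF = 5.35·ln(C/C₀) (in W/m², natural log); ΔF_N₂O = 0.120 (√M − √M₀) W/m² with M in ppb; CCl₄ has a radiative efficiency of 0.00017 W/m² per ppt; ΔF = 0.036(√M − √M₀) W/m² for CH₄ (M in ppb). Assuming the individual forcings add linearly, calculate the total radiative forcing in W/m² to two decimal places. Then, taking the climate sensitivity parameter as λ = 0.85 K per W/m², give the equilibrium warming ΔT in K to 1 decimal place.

ΔF = 4.10 W/m²; ΔT = 3.5 K

CO₂: 5.35 × ln(694/409) = 5.35 × ln(1.69682) = 5.35 × 0.52876 = 2.8289 W/m².
N₂O: 0.120 × (√383 − √273) = 0.120 × (19.5704 − 16.5227) = 0.120 × 3.0477 = 0.3657 W/m².
CCl₄: ΔF = 0.00017 × (74 − 1) = 0.00017 × 73 = 0.0124 W/m².
CH₄: 0.036 × (√2614 − √692) = 0.036 × (51.1273 − 26.3059) = 0.036 × 24.8214 = 0.8936 W/m².
Total ΔF = 2.8289 + 0.3657 + 0.0124 + 0.8936 = 4.1006 W/m².
ΔT = λ ΔF = 0.85 × 4.10 = 3.4850 K.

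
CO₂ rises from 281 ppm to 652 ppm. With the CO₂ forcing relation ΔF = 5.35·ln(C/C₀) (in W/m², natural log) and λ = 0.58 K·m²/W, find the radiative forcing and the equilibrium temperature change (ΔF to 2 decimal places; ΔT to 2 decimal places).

ΔF = 4.50 W/m²; ΔT = 2.61 K

CO₂: 5.35 × ln(652/281) = 5.35 × ln(2.32028) = 5.35 × 0.84169 = 4.5030 W/m².
ΔT = λ ΔF = 0.58 × 4.50 = 2.6100 K.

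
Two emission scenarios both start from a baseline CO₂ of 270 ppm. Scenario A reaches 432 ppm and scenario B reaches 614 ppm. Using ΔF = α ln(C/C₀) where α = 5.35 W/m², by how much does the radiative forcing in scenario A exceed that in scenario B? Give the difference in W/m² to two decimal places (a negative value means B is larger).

ΔF_A − ΔF_B = -1.88 W/m²

ΔF_A = 5.35 ln(432/270) = 5.35 × 0.47000 = 2.5145 W/m².
ΔF_B = 5.35 ln(614/270) = 5.35 × 0.82157 = 4.3954 W/m².
Difference: 2.5145 − 4.3954 = -1.8809 W/m².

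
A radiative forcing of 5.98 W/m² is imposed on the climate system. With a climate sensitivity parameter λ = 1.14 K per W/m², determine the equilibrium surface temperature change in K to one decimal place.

ΔT = 6.8 K

ΔT = λ ΔF = 1.14 × 5.98 = 6.8172 K.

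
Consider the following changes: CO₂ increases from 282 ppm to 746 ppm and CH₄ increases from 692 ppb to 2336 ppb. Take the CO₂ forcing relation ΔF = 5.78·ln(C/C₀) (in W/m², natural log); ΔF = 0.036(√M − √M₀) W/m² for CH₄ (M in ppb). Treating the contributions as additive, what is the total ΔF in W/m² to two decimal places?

CO₂: 5.78 × ln(746/282) = 5.78 × ln(2.64539) = 5.78 × 0.97282 = 5.6229 W/m².
CH₄: 0.036 × (√2336 − √692) = 0.036 × (48.3322 − 26.3059) = 0.036 × 22.0263 = 0.7929 W/m².
Total ΔF = 5.6229 + 0.7929 = 6.4158 W/m².

ΔF = 6.42 W/m²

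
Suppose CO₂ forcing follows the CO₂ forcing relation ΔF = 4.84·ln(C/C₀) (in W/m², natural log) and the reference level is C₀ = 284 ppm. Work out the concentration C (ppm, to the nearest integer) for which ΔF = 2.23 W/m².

Set 4.84 ln(C/284) = 2.23, so ln(C/284) = 2.23/4.84 = 0.46074.
Then C/284 = e^0.46074 = 1.58525, giving C = 284 × 1.58525 = 450.21 ppm.

C ≈ 450 ppm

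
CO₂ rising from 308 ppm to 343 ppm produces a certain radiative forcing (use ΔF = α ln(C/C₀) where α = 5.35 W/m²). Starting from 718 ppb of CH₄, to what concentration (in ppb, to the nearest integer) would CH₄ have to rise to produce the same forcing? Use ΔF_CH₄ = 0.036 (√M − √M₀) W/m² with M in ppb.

CO₂ forcing: 5.35 × ln(343/308) = 5.35 × 0.107631 = 0.57583 W/m².
Set 0.036(√M − √718) = 0.57583: √M = 0.57583/0.036 + √718 = 15.9953 + 26.7955 = 42.7908.
M = (42.7908)² = 1831.05 ppb.

M ≈ 1831 ppb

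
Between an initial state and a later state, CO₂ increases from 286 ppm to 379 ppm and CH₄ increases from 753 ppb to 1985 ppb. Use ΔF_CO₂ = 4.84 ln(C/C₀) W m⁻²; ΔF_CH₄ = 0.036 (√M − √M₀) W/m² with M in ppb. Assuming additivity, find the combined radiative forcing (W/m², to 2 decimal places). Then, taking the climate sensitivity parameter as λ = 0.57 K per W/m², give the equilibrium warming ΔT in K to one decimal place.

CO₂: 4.84 × ln(379/286) = 4.84 × ln(1.32517) = 4.84 × 0.28154 = 1.3627 W/m².
CH₄: 0.036 × (√1985 − √753) = 0.036 × (44.5533 − 27.4408) = 0.036 × 17.1125 = 0.6161 W/m².
Total ΔF = 1.3627 + 0.6161 = 1.9788 W/m².
ΔT = λ ΔF = 0.57 × 1.98 = 1.1286 K.

ΔF = 1.98 W/m²; ΔT = 1.1 K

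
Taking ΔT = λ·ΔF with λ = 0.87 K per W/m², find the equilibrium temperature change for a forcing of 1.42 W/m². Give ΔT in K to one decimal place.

ΔT = λ ΔF = 0.87 × 1.42 = 1.2354 K.

ΔT = 1.2 K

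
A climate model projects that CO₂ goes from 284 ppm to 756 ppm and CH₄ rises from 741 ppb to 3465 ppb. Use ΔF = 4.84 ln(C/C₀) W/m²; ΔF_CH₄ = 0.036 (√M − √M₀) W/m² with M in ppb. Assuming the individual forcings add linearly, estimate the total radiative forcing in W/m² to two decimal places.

ΔF = 5.88 W/m²

CO₂: 4.84 × ln(756/284) = 4.84 × ln(2.66197) = 4.84 × 0.97907 = 4.7387 W/m².
CH₄: 0.036 × (√3465 − √741) = 0.036 × (58.8643 − 27.2213) = 0.036 × 31.6430 = 1.1391 W/m².
Total ΔF = 4.7387 + 1.1391 = 5.8778 W/m².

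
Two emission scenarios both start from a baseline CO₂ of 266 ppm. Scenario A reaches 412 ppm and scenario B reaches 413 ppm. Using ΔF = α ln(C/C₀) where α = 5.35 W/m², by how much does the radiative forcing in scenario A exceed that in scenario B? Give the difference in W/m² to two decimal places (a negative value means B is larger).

ΔF_A = 5.35 ln(412/266) = 5.35 × 0.43753 = 2.3408 W/m².
ΔF_B = 5.35 ln(413/266) = 5.35 × 0.43995 = 2.3537 W/m².
Difference: 2.3408 − 2.3537 = -0.0129 W/m².
(Equivalently, ΔF_A − ΔF_B = 5.35 ln(412/413) = 5.35 × -0.00242 = -0.0129 W/m².)

ΔF_A − ΔF_B = -0.01 W/m²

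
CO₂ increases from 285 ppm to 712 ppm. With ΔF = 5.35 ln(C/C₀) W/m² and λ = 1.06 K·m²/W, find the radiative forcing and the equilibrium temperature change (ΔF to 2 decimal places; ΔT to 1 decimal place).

CO₂: 5.35 × ln(712/285) = 5.35 × ln(2.49825) = 5.35 × 0.91559 = 4.8984 W/m².
ΔT = λ ΔF = 1.06 × 4.90 = 5.1940 K.

ΔF = 4.90 W/m²; ΔT = 5.2 K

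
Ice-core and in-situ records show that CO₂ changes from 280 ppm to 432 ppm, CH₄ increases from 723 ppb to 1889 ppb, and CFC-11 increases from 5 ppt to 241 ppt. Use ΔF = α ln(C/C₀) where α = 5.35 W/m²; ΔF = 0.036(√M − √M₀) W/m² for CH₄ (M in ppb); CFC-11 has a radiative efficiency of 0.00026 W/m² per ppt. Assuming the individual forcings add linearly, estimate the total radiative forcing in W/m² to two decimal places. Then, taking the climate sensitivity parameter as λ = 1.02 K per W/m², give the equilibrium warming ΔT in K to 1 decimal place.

CO₂: 5.35 × ln(432/280) = 5.35 × ln(1.54286) = 5.35 × 0.43364 = 2.3200 W/m².
CH₄: 0.036 × (√1889 − √723) = 0.036 × (43.4626 − 26.8887) = 0.036 × 16.5739 = 0.5967 W/m².
CFC-11: ΔF = 0.00026 × (241 − 5) = 0.00026 × 236 = 0.0614 W/m².
Total ΔF = 2.3200 + 0.5967 + 0.0614 = 2.9781 W/m².
ΔT = λ ΔF = 1.02 × 2.98 = 3.0396 K.

ΔF = 2.98 W/m²; ΔT = 3.0 K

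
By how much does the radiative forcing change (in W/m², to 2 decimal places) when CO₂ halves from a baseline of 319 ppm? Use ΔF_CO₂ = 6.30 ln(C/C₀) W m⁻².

ΔF = -4.37 W/m²

ΔF = 6.30 × ln(0.5) = 6.30 × -0.69315 = -4.3668 W/m².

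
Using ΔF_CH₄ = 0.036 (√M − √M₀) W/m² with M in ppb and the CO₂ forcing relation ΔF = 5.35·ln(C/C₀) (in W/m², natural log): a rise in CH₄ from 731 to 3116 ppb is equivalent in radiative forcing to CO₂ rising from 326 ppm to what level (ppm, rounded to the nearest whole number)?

C ≈ 396 ppm

CH₄ forcing: 0.036 × (√3116 − √731) = 0.036 × (55.8211 − 27.0370) = 0.036 × 28.7841 = 1.03623 W/m².
Set 5.35 ln(C/326) = 1.03623: ln(C/326) = 1.03623/5.35 = 0.19369, so C = 326 × e^0.19369 = 326 × 1.21372 = 395.67 ppm.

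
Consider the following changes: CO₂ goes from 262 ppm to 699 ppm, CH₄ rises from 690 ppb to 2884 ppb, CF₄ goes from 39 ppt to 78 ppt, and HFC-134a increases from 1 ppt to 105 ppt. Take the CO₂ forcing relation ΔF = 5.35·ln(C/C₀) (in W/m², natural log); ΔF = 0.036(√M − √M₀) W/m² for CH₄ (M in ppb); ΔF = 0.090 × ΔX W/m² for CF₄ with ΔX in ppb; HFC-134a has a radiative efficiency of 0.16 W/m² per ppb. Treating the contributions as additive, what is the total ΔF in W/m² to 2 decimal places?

CO₂: 5.35 × ln(699/262) = 5.35 × ln(2.66794) = 5.35 × 0.98131 = 5.2500 W/m².
CH₄: 0.036 × (√2884 − √690) = 0.036 × (53.7029 − 26.2679) = 0.036 × 27.4350 = 0.9877 W/m².
CF₄: Δ = 78 − 39 = 39 ppt = 0.039 ppb; ΔF = 0.090 × 0.039 = 0.0035 W/m².
HFC-134a: Δ = 105 − 1 = 104 ppt = 0.104 ppb; ΔF = 0.16 × 0.104 = 0.0166 W/m².
Total ΔF = 5.2500 + 0.9877 + 0.0035 + 0.0166 = 6.2578 W/m².

ΔF = 6.26 W/m²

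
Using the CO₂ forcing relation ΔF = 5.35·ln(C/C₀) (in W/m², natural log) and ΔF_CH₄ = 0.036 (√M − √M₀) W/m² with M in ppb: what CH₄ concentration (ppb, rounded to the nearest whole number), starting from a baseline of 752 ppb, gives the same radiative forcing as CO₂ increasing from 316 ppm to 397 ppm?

CO₂ forcing: 5.35 × ln(397/316) = 5.35 × 0.228194 = 1.22084 W/m².
Set 0.036(√M − √752) = 1.22084: √M = 1.22084/0.036 + √752 = 33.9122 + 27.4226 = 61.3348.
M = (61.3348)² = 3761.96 ppb.

M ≈ 3762 ppb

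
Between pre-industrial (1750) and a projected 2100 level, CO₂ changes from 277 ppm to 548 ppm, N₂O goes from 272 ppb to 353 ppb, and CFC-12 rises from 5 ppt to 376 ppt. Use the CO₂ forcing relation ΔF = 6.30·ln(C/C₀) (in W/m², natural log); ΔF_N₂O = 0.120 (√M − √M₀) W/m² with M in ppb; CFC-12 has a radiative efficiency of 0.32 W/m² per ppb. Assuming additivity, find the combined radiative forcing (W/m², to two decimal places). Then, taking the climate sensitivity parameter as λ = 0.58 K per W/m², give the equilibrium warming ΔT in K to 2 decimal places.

ΔF = 4.69 W/m²; ΔT = 2.72 K

CO₂: 6.30 × ln(548/277) = 6.30 × ln(1.97834) = 6.30 × 0.68226 = 4.2982 W/m².
N₂O: 0.120 × (√353 − √272) = 0.120 × (18.7883 − 16.4924) = 0.120 × 2.2959 = 0.2755 W/m².
CFC-12: Δ = 376 − 5 = 371 ppt = 0.371 ppb; ΔF = 0.32 × 0.371 = 0.1187 W/m².
Total ΔF = 4.2982 + 0.2755 + 0.1187 = 4.6924 W/m².
ΔT = λ ΔF = 0.58 × 4.69 = 2.7202 K.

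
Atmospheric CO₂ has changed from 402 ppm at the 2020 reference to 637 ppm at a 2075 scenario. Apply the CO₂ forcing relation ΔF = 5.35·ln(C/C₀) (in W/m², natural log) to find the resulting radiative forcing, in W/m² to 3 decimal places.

ΔF = 2.463 W/m²

CO₂: 5.35 × ln(637/402) = 5.35 × ln(1.58458) = 5.35 × 0.46032 = 2.4627 W/m².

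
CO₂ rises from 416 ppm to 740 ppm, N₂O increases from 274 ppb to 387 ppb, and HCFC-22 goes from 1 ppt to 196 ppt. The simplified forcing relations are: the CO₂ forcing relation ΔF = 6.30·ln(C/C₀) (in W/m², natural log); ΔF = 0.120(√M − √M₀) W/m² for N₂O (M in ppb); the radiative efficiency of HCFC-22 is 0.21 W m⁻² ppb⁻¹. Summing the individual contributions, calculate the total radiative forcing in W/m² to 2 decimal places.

ΔF = 4.04 W/m²

CO₂: 6.30 × ln(740/416) = 6.30 × ln(1.77885) = 6.30 × 0.57597 = 3.6286 W/m².
N₂O: 0.120 × (√387 − √274) = 0.120 × (19.6723 − 16.5529) = 0.120 × 3.1194 = 0.3743 W/m².
HCFC-22: Δ = 196 − 1 = 195 ppt = 0.195 ppb; ΔF = 0.21 × 0.195 = 0.0410 W/m².
Total ΔF = 3.6286 + 0.3743 + 0.0410 = 4.0439 W/m².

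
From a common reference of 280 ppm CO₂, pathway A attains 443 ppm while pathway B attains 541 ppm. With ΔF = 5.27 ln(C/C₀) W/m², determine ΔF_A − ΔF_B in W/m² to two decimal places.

ΔF_A − ΔF_B = -1.05 W/m²

ΔF_A = 5.27 ln(443/280) = 5.27 × 0.45878 = 2.4178 W/m².
ΔF_B = 5.27 ln(541/280) = 5.27 × 0.65863 = 3.4710 W/m².
Difference: 2.4178 − 3.4710 = -1.0532 W/m².
(Equivalently, ΔF_A − ΔF_B = 5.27 ln(443/541) = 5.27 × -0.19985 = -1.0532 W/m².)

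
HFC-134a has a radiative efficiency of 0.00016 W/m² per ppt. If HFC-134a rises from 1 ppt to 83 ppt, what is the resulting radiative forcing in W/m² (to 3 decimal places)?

ΔF = 0.013 W/m²

HFC-134a: ΔF = 0.00016 × (83 − 1) = 0.00016 × 82 = 0.0131 W/m².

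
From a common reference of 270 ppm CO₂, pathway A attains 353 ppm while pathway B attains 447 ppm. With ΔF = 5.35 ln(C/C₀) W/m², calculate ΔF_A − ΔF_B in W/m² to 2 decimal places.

ΔF_A − ΔF_B = -1.26 W/m²

ΔF_A = 5.35 ln(353/270) = 5.35 × 0.26805 = 1.4341 W/m².
ΔF_B = 5.35 ln(447/270) = 5.35 × 0.50414 = 2.6971 W/m².
Difference: 1.4341 − 2.6971 = -1.2630 W/m².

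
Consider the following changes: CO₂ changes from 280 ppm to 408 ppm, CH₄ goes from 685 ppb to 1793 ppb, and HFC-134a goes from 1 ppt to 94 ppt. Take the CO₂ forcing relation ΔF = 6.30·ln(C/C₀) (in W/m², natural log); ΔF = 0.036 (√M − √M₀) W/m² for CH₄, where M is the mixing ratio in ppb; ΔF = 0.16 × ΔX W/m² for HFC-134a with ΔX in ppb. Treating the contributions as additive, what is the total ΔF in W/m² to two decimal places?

ΔF = 2.97 W/m²

CO₂: 6.30 × ln(408/280) = 6.30 × ln(1.45714) = 6.30 × 0.37648 = 2.3718 W/m².
CH₄: 0.036 × (√1793 − √685) = 0.036 × (42.3438 − 26.1725) = 0.036 × 16.1713 = 0.5822 W/m².
HFC-134a: Δ = 94 − 1 = 93 ppt = 0.093 ppb; ΔF = 0.16 × 0.093 = 0.0149 W/m².
Total ΔF = 2.3718 + 0.5822 + 0.0149 = 2.9689 W/m².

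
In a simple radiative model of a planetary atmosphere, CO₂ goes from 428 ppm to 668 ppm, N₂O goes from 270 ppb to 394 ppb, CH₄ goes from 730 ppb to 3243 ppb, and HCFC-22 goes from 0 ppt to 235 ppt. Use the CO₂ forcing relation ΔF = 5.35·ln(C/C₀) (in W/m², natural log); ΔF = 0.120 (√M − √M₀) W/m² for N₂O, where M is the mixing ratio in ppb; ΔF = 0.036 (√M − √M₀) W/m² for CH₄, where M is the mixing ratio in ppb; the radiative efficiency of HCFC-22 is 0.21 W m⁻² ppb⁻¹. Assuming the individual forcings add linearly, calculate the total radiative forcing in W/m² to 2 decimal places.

ΔF = 3.92 W/m²

CO₂: 5.35 × ln(668/428) = 5.35 × ln(1.56075) = 5.35 × 0.44517 = 2.3817 W/m².
N₂O: 0.120 × (√394 − √270) = 0.120 × (19.8494 − 16.4317) = 0.120 × 3.4177 = 0.4101 W/m².
CH₄: 0.036 × (√3243 − √730) = 0.036 × (56.9473 − 27.0185) = 0.036 × 29.9288 = 1.0774 W/m².
HCFC-22: Δ = 235 − 0 = 235 ppt = 0.235 ppb; ΔF = 0.21 × 0.235 = 0.0494 W/m².
Total ΔF = 2.3817 + 0.4101 + 1.0774 + 0.0494 = 3.9186 W/m².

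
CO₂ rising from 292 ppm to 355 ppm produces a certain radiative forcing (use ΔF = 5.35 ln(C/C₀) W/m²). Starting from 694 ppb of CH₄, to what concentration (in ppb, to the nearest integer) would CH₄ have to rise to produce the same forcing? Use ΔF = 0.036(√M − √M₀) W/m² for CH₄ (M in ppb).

M ≈ 3067 ppb

CO₂ forcing: 5.35 × ln(355/292) = 5.35 × 0.195364 = 1.04520 W/m².
Set 0.036(√M − √694) = 1.04520: √M = 1.04520/0.036 + √694 = 29.0333 + 26.3439 = 55.3772.
M = (55.3772)² = 3066.63 ppb.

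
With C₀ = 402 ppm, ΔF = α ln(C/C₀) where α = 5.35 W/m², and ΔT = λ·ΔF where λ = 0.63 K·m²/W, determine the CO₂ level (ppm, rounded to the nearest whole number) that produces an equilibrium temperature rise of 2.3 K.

Required forcing: ΔF = ΔT/λ = 2.3/0.63 = 3.6508 W/m².
Then ln(C/402) = ΔF/5.35 = 3.6508/5.35 = 0.68239.
So C = 402 × e^0.68239 = 402 × 1.97860 = 795.40 ppm.

C ≈ 795 ppm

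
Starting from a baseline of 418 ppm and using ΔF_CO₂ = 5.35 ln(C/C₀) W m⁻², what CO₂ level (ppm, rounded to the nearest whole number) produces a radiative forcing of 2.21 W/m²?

Set 5.35 ln(C/418) = 2.21, so ln(C/418) = 2.21/5.35 = 0.41308.
Then C/418 = e^0.41308 = 1.51147, giving C = 418 × 1.51147 = 631.79 ppm.

C ≈ 632 ppm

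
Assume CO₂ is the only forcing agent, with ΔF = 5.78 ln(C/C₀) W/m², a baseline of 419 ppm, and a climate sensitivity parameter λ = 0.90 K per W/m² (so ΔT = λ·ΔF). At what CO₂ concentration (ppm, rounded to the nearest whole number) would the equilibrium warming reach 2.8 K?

Required forcing: ΔF = ΔT/λ = 2.8/0.90 = 3.1111 W/m².
Then ln(C/419) = ΔF/5.78 = 3.1111/5.78 = 0.53825.
So C = 419 × e^0.53825 = 419 × 1.71301 = 717.75 ppm.

C ≈ 718 ppm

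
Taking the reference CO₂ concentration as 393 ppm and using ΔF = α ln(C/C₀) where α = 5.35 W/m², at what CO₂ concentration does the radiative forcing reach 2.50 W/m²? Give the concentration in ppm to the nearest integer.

C ≈ 627 ppm

Set 5.35 ln(C/393) = 2.50, so ln(C/393) = 2.50/5.35 = 0.46729.
Then C/393 = e^0.46729 = 1.59566, giving C = 393 × 1.59566 = 627.09 ppm.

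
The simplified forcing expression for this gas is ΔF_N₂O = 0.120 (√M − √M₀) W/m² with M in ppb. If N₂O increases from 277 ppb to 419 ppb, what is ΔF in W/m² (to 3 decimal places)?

N₂O: 0.120 × (√419 − √277) = 0.120 × (20.4695 − 16.6433) = 0.120 × 3.8262 = 0.4591 W/m².

ΔF = 0.459 W/m²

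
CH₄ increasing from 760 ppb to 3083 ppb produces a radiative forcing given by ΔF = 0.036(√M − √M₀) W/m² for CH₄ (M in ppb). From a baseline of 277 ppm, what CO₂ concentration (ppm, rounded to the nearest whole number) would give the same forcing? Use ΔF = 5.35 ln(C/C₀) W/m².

CH₄ forcing: 0.036 × (√3083 − √760) = 0.036 × (55.5248 − 27.5681) = 0.036 × 27.9567 = 1.00644 W/m².
Set 5.35 ln(C/277) = 1.00644: ln(C/277) = 1.00644/5.35 = 0.18812, so C = 277 × e^0.18812 = 277 × 1.20698 = 334.33 ppm.

C ≈ 334 ppm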